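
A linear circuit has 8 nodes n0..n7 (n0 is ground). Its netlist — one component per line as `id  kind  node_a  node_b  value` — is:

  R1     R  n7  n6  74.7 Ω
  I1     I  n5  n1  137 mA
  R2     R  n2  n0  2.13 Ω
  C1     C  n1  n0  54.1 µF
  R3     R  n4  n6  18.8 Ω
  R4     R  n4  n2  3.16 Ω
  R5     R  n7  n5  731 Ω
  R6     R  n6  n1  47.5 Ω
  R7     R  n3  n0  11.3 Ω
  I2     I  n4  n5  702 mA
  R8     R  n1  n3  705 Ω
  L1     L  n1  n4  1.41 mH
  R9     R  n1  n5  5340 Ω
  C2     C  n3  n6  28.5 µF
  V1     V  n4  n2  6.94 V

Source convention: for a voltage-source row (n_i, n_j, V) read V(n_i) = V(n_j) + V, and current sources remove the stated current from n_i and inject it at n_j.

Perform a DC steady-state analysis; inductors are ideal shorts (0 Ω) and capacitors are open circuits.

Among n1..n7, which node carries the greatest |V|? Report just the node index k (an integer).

5

Apply KCL at each of the 7 non-ground nodes and solve the resulting linear system.
Node n1: branches {I1, C1, R6, R8, L1, R9} → V_1 = 6.919
Node n2: branches {R2, R4, V1} → V_2 = -0.02058
Node n3: branches {R7, R8, C2} → V_3 = 0.1092
Node n4: branches {R3, R4, I2, L1, V1} → V_4 = 6.919
Node n5: branches {I1, R5, I2, R9} → V_5 = 408.2
Node n6: branches {R1, R3, R6, C2} → V_6 = 13.52
Node n7: branches {R1, R5} → V_7 = 50.11
Source currents: i(L1)=0.3414, i(V1)=-2.206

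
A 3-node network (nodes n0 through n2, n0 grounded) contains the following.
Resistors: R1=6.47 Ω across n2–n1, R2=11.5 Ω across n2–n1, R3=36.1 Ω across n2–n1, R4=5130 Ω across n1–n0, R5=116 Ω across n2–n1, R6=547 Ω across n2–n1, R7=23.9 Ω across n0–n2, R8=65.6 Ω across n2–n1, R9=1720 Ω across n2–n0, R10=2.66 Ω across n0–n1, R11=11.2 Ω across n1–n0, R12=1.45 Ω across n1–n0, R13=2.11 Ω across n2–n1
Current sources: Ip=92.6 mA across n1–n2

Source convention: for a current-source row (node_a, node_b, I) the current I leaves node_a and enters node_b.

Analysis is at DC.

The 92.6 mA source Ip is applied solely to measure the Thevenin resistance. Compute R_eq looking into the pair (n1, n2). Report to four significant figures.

R_eq = 1.235 Ω

Element admittances at DC:
  Y(R1) = 0.1546 S between n2,n1
  Y(R2) = 0.08696 S between n2,n1
  Y(R3) = 0.02770 S between n2,n1
  Y(R4) = 0.0001949 S between n1,n0
  Y(R5) = 0.008621 S between n2,n1
  Y(R6) = 0.001828 S between n2,n1
  Y(R7) = 0.04184 S between n0,n2
  Y(R8) = 0.01524 S between n2,n1
  Y(R9) = 0.0005814 S between n2,n0
  Y(R10) = 0.3759 S between n0,n1
  Y(R11) = 0.08929 S between n1,n0
  Y(R12) = 0.6897 S between n1,n0
  Y(R13) = 0.4739 S between n2,n1
  Ip: injects 0.0926 A into n2 (from n1)
Assemble and solve the 2×2 MNA system:
  V(n1)=-0.004051  V(n2)=0.1103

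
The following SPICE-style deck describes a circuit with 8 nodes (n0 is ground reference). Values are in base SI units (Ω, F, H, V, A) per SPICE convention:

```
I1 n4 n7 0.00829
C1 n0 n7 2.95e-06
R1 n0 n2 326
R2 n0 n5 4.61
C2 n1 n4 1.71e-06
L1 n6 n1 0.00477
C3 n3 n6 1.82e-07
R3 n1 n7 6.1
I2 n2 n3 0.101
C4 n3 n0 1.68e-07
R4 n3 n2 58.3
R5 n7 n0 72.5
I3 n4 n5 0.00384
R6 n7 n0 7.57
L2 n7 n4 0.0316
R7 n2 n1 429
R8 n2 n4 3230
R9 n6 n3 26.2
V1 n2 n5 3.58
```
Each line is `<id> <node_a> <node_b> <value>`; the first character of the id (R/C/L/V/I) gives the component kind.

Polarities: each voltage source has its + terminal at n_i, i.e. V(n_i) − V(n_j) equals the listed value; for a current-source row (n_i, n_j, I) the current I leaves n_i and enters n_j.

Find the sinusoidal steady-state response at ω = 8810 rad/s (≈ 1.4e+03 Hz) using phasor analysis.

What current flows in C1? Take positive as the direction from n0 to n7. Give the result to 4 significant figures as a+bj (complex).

Apply KCL at each of the 7 non-ground nodes and solve the resulting linear system.
Node n1: branches {C2, L1, R3, R7} → V_1 = 0.9438-0.5248j
Node n2: branches {R1, I2, R4, R7, R8, V1} → V_2 = 3.167+0.1264j
Node n3: branches {C3, I2, C4, R4, R9} → V_3 = 4.520+1.831j
Node n4: branches {I1, C2, I3, L2, R8} → V_4 = 1.073+0.4139j
Node n5: branches {R2, I3, V1} → V_5 = -0.4126+0.1264j
Node n6: branches {L1, C3, R9} → V_6 = 2.453+2.859j
Node n7: branches {I1, C1, R3, R5, R6, L2} → V_7 = 0.5073-0.3268j
Source currents: i(V1)=-0.09335+0.02742j

-0.008493-0.01318j A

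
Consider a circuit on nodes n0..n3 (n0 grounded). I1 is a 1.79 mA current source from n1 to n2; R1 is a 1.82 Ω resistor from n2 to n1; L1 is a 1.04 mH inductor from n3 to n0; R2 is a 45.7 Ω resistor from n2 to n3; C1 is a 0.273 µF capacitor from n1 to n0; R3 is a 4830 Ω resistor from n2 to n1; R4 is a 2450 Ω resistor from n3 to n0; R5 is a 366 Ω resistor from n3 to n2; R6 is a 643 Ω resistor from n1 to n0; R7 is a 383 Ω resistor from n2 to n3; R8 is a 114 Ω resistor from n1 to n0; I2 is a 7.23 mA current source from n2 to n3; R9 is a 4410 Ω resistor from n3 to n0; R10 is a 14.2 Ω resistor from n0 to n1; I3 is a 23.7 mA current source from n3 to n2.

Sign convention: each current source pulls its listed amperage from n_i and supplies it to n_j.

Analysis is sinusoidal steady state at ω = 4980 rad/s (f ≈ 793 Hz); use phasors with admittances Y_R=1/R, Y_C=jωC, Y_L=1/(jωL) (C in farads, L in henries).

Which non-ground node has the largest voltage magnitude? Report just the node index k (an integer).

2

MNA unknowns: 3 node voltages V₁..V_3
I1: z[1]−=0.00179, z[2]+=0.00179
R1: Y=0.5495+0.000j on G[2,1]
L1: Y=0.000-0.1931j on G[3,0]
R2: Y=0.02188+0.000j on G[2,3]
C1: Y=0.000+0.001360j on G[1,0]
R3: Y=0.0002070+0.000j on G[2,1]
R4: Y=0.0004082+0.000j on G[3,0]
R5: Y=0.002732+0.000j on G[3,2]
R6: Y=0.001555+0.000j on G[1,0]
R7: Y=0.002611+0.000j on G[2,3]
R8: Y=0.008772+0.000j on G[1,0]
I2: z[2]−=0.00723, z[3]+=0.00723
R9: Y=0.0002268+0.000j on G[3,0]
R10: Y=0.07042+0.000j on G[0,1]
I3: z[3]−=0.0237, z[2]+=0.0237
solve → V1=0.1446-0.01657j, V2=0.1691-0.01865j, V3=-0.006111-0.06057j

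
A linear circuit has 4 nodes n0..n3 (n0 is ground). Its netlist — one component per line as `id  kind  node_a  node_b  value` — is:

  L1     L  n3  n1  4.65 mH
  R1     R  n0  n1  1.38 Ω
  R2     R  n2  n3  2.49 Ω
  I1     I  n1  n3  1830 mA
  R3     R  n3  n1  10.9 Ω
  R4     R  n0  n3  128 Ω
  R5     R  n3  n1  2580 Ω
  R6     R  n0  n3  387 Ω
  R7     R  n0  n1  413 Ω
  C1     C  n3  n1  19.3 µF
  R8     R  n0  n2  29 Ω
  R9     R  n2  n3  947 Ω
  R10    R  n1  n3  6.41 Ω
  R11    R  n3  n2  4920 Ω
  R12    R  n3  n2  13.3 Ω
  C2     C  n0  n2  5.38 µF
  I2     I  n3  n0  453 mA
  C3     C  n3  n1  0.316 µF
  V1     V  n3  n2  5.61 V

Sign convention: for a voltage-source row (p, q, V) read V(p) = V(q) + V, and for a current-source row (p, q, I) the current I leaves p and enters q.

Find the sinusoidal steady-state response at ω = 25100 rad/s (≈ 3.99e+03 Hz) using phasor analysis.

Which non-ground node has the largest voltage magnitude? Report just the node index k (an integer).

Element admittances at ω=25100 rad/s:
  Y(L1) = 0.000-0.008568j S between n3,n1
  Y(R1) = 0.7246+0.000j S between n0,n1
  Y(R2) = 0.4016+0.000j S between n2,n3
  I1: injects 1.83 A into n3 (from n1)
  Y(R3) = 0.09174+0.000j S between n3,n1
  Y(R4) = 0.007812+0.000j S between n0,n3
  Y(R5) = 0.0003876+0.000j S between n3,n1
  Y(R6) = 0.002584+0.000j S between n0,n3
  Y(R7) = 0.002421+0.000j S between n0,n1
  Y(C1) = 0.000+0.4844j S between n3,n1
  Y(R8) = 0.03448+0.000j S between n0,n2
  Y(R9) = 0.001056+0.000j S between n2,n3
  Y(R10) = 0.1560+0.000j S between n1,n3
  Y(R11) = 0.0002033+0.000j S between n3,n2
  Y(R12) = 0.07519+0.000j S between n3,n2
  Y(C2) = 0.000+0.1350j S between n0,n2
  I2: injects 0.453 A into n0 (from n3)
  Y(C3) = 0.000+0.007932j S between n3,n1
  V1: constraint V(n3)−V(n2) = 5.61
Assemble and solve the 4×4 MNA system:
  V(n1)=-0.6234+0.8196j  V(n2)=-4.103-0.9333j  V(n3)=1.507-0.9333j
  i(V1)=-2.697-0.5862j

2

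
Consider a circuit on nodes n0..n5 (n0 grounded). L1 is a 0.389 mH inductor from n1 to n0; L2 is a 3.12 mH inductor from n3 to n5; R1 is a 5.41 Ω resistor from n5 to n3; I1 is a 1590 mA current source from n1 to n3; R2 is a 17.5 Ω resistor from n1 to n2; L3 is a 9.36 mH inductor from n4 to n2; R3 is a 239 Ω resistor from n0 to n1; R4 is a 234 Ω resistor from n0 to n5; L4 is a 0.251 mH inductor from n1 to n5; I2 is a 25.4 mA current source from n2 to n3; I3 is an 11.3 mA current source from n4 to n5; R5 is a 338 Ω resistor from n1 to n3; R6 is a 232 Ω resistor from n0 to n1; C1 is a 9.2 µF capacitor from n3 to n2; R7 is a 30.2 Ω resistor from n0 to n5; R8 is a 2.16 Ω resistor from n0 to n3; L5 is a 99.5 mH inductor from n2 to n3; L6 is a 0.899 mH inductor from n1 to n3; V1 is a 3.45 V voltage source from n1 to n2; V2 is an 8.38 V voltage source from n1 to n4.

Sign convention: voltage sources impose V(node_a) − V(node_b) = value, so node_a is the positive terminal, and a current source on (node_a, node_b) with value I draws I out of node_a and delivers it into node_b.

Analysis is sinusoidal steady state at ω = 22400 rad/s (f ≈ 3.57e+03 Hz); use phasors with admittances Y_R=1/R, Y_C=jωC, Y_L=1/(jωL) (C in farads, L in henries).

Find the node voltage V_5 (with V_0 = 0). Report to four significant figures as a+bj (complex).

-4.228+3.371j V

Apply KCL at each of the 5 non-ground nodes and solve the resulting linear system.
Node n1: branches {L1, I1, R2, R3, L4, R5, R6, L6, V1, V2} → V_1 = -12.27-2.734j
Node n2: branches {R2, L3, I2, C1, L5, V1} → V_2 = -15.72-2.734j
Node n3: branches {L2, R1, I1, I2, R5, C1, R8, L5, L6} → V_3 = 1.244-3.265j
Node n4: branches {L3, I3, V2} → V_4 = -20.65-2.734j
Node n5: branches {L2, R1, R4, L4, I3, R7} → V_5 = -4.228+3.371j
Source currents: i(V1)=-0.2808-3.513j, i(V2)=0.01130+0.02351j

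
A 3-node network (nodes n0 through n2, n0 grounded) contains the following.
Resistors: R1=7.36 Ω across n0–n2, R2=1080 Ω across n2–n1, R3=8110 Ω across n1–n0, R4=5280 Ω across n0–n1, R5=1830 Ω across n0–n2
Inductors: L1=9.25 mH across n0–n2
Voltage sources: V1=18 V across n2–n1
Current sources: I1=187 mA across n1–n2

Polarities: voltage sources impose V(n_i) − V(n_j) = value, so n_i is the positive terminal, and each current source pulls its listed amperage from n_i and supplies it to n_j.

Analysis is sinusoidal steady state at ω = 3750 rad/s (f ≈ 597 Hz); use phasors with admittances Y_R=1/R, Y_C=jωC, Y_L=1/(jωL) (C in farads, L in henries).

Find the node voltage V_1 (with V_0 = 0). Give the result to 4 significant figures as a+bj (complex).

-17.96+0.008310j V

MNA unknowns: 2 node voltages V₁..V_2 plus 1 source current (V1)
R1: Y=0.1359+0.000j on G[0,2]
R2: Y=0.0009259+0.000j on G[2,1]
L1: Y=0.000-0.02883j on G[0,2]
R3: Y=0.0001233+0.000j on G[1,0]
R4: Y=0.0001894+0.000j on G[0,1]
R5: Y=0.0005464+0.000j on G[0,2]
V1: row V2−V1=18, i_V1 at 2,1
I1: z[1]−=0.187, z[2]+=0.187
solve → V1=-17.96+0.008310j, V2=0.03941+0.008310j
aux → i_V1=0.1647+2.599e-06j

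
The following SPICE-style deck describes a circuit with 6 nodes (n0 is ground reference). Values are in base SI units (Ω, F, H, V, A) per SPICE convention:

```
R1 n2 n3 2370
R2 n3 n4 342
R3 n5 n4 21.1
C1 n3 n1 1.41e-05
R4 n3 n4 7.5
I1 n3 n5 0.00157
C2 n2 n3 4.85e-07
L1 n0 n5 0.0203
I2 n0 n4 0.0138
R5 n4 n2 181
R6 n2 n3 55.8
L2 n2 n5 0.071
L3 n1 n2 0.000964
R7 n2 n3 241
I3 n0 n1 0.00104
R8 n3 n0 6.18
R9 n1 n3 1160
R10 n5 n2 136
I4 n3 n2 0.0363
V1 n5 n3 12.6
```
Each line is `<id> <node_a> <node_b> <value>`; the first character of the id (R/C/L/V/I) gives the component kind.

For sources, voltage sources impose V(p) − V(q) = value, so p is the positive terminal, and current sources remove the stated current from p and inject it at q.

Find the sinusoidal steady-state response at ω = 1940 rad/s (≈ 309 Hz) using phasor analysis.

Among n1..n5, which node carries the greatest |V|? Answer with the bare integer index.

MNA unknowns: 5 node voltages V₁..V_5 plus 1 source current (V1)
R1: Y=0.0004219+0.000j on G[2,3]
R2: Y=0.002924+0.000j on G[3,4]
R3: Y=0.04739+0.000j on G[5,4]
C1: Y=0.000+0.02735j on G[3,1]
R4: Y=0.1333+0.000j on G[3,4]
I1: z[3]−=0.00157, z[5]+=0.00157
C2: Y=0.000+0.0009409j on G[2,3]
L1: Y=0.000-0.02539j on G[0,5]
I2: z[0]−=0.0138, z[4]+=0.0138
R5: Y=0.005525+0.000j on G[4,2]
R6: Y=0.01792+0.000j on G[2,3]
L2: Y=0.000-0.007260j on G[2,5]
L3: Y=0.000-0.5347j on G[1,2]
R7: Y=0.004149+0.000j on G[2,3]
I3: z[0]−=0.00104, z[1]+=0.00104
R8: Y=0.1618+0.000j on G[3,0]
R9: Y=0.0008621+0.000j on G[1,3]
R10: Y=0.007353+0.000j on G[5,2]
I4: z[3]−=0.0363, z[2]+=0.0363
V1: row V5−V3=12.6, i_V1 at 5,3
solve → V1=1.691-1.912j, V2=1.599-1.714j, V3=-0.2133+1.944j, V4=3.069+1.837j, V5=12.39+1.944j
aux → i_V1=-0.5952+0.3609j

5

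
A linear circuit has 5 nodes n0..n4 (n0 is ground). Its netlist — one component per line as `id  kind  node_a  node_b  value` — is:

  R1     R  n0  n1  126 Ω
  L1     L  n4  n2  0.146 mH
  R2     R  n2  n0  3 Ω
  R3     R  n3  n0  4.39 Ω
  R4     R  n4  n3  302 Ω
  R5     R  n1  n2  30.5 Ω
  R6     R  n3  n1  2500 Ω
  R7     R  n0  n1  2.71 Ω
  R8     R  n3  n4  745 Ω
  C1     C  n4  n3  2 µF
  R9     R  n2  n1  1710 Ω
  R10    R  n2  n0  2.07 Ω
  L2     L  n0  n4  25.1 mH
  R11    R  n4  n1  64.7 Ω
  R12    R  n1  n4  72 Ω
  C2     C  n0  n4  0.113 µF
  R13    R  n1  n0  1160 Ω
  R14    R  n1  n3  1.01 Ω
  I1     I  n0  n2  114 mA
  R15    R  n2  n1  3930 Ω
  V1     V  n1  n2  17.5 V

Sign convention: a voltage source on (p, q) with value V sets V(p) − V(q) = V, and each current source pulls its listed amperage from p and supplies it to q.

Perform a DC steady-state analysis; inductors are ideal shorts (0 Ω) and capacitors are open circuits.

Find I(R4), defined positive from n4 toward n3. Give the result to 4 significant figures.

-0.04693 A

Apply KCL at each of the 4 non-ground nodes and solve the resulting linear system.
Node n1: branches {R1, R5, R6, R7, R9, R11, R12, R13, R14, R15, V1} → V_1 = 17.50
Node n2: branches {L1, R2, R5, R9, R10, I1, R15, V1} → V_2 = 0.000
Node n3: branches {R3, R4, R6, R8, C1, R14} → V_3 = 14.17
Node n4: branches {L1, R4, R8, C1, L2, R11, R12, C2} → V_4 = 0.000
Source currents: i(L1)=10.31, i(L2)=9.726, i(V1)=-11.01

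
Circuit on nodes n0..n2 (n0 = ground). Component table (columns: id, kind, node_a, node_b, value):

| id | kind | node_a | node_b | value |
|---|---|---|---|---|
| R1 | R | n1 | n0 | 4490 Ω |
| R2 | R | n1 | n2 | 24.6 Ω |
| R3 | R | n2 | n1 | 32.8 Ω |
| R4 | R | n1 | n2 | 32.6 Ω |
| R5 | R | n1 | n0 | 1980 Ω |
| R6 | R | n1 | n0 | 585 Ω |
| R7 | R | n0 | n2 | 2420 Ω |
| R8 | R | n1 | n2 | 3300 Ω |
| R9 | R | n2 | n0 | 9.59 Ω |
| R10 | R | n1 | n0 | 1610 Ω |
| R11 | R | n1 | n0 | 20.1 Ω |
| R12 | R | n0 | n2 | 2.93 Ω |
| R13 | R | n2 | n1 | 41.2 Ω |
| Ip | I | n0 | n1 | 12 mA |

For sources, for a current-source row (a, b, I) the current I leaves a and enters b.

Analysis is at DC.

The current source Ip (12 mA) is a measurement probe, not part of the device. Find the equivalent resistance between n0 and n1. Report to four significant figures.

Apply KCL at each of the 2 non-ground nodes and solve the resulting linear system.
Node n1: branches {R1, R2, R3, R4, R5, R6, R8, R10, R11, R13, Ip} → V_1 = 0.07932
Node n2: branches {R2, R3, R4, R7, R8, R9, R12, R13} → V_2 = 0.01751

R_eq = 6.610 Ω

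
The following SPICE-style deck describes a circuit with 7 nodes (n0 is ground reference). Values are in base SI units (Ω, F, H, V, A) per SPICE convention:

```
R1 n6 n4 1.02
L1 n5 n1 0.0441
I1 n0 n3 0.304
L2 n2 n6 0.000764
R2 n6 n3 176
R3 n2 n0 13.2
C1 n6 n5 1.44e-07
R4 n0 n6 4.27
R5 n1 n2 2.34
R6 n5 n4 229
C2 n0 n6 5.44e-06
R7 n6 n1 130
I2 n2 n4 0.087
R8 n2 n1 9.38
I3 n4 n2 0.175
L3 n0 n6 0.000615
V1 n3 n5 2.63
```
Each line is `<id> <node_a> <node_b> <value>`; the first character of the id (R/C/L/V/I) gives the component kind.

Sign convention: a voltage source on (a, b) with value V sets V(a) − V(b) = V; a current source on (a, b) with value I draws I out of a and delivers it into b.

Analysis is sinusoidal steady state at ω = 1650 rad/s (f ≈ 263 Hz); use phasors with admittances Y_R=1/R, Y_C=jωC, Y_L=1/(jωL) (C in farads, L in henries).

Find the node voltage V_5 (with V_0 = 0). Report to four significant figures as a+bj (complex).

MNA unknowns: 6 node voltages V₁..V_6 plus 1 source current (V1)
R1: Y=0.9804+0.000j on G[6,4]
L1: Y=0.000-0.01374j on G[5,1]
I1: z[0]−=0.304, z[3]+=0.304
L2: Y=0.000-0.7933j on G[2,6]
R2: Y=0.005682+0.000j on G[6,3]
R3: Y=0.07576+0.000j on G[2,0]
C1: Y=0.000+0.0002376j on G[6,5]
R4: Y=0.2342+0.000j on G[0,6]
R5: Y=0.4274+0.000j on G[1,2]
R6: Y=0.004367+0.000j on G[5,4]
C2: Y=0.000+0.008976j on G[0,6]
R7: Y=0.007692+0.000j on G[6,1]
I2: z[2]−=0.087, z[4]+=0.087
R8: Y=0.1066+0.000j on G[2,1]
I3: z[4]−=0.175, z[2]+=0.175
L3: Y=0.000-0.9855j on G[0,6]
V1: row V3−V5=2.63, i_V1 at 3,5
solve → V1=0.6740+0.3073j, V2=0.3351+0.5668j, V3=13.36+13.79j, V4=0.06405+0.3198j, V5=10.73+13.79j, V6=0.1063+0.2598j
aux → i_V1=0.2287-0.07688j

10.73+13.79j V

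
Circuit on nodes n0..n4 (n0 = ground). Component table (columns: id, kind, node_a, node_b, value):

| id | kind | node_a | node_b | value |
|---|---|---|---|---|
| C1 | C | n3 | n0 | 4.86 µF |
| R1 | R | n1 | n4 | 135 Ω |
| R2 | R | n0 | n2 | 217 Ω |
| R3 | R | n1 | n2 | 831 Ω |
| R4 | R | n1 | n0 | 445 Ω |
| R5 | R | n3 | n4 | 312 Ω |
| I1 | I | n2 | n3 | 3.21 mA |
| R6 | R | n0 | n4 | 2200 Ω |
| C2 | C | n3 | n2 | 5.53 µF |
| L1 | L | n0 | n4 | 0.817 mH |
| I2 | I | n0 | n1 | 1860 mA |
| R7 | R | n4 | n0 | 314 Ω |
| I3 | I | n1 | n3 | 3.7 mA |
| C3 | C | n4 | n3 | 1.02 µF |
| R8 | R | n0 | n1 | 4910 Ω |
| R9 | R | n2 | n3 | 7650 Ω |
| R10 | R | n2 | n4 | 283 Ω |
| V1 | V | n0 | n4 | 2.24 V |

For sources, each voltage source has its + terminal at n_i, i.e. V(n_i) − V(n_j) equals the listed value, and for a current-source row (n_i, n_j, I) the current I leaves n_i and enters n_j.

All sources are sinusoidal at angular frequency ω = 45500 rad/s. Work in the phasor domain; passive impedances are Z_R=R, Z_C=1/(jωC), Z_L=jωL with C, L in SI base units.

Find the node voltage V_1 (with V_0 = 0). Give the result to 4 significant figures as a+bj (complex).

Element admittances at ω=45500 rad/s:
  Y(C1) = 0.000+0.2211j S between n3,n0
  Y(R1) = 0.007407+0.000j S between n1,n4
  Y(R2) = 0.004608+0.000j S between n0,n2
  Y(R3) = 0.001203+0.000j S between n1,n2
  Y(R4) = 0.002247+0.000j S between n1,n0
  Y(R5) = 0.003205+0.000j S between n3,n4
  I1: injects 0.00321 A into n3 (from n2)
  Y(R6) = 0.0004545+0.000j S between n0,n4
  Y(C2) = 0.000+0.2516j S between n3,n2
  Y(L1) = 0.000-0.02690j S between n0,n4
  I2: injects 1.86 A into n1 (from n0)
  Y(R7) = 0.003185+0.000j S between n4,n0
  I3: injects 0.0037 A into n3 (from n1)
  Y(C3) = 0.000+0.04641j S between n4,n3
  Y(R8) = 0.0002037+0.000j S between n0,n1
  Y(R9) = 0.0001307+0.000j S between n2,n3
  Y(R10) = 0.003534+0.000j S between n2,n4
  V1: constraint V(n0)−V(n4) = 2.24
Assemble and solve the 5×5 MNA system:
  V(n1)=166.3-0.1610j  V(n2)=-0.2744-1.480j  V(n3)=-0.3290-0.7189j  V(n4)=-2.240+0.000j
  i(V1)=-1.303-0.01971j

166.3-0.1610j V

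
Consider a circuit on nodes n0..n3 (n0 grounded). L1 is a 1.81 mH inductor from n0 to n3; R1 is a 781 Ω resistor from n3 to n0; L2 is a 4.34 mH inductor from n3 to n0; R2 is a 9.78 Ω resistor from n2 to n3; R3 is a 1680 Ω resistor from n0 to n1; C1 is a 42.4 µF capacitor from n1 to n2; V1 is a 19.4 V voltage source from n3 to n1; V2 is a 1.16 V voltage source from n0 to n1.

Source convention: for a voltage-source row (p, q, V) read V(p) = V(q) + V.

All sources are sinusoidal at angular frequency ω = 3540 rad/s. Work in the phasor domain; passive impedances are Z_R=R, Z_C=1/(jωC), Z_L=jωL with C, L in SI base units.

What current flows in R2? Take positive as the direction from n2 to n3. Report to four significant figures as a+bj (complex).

Apply KCL at each of the 3 non-ground nodes and solve the resulting linear system.
Node n1: branches {R3, C1, V1, V2} → V_1 = -1.160+0.000j
Node n2: branches {R2, C1} → V_2 = 4.989-9.027j
Node n3: branches {L1, R1, L2, R2, V1} → V_3 = 18.24+0.000j
Source currents: i(V1)=-1.378+3.111j, i(V2)=0.02266-4.034j

-1.355-0.9230j A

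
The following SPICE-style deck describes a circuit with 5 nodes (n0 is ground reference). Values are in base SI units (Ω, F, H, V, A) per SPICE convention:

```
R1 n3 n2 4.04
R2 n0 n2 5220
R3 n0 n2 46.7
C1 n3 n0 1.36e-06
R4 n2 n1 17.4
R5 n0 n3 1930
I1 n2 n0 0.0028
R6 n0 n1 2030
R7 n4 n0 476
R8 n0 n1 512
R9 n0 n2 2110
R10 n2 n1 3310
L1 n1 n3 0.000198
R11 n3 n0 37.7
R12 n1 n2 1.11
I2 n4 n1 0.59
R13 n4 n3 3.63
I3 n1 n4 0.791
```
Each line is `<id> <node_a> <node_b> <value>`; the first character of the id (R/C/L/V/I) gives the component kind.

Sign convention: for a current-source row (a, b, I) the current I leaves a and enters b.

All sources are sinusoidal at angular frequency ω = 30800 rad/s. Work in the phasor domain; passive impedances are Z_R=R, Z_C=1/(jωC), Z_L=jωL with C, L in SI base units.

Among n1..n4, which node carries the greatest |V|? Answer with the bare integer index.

4

MNA unknowns: 4 node voltages V₁..V_4
R1: Y=0.2475+0.000j on G[3,2]
R2: Y=0.0001916+0.000j on G[0,2]
R3: Y=0.02141+0.000j on G[0,2]
C1: Y=0.000+0.04189j on G[3,0]
R4: Y=0.05747+0.000j on G[2,1]
R5: Y=0.0005181+0.000j on G[0,3]
I1: z[2]−=0.0028, z[0]+=0.0028
R6: Y=0.0004926+0.000j on G[0,1]
R7: Y=0.002101+0.000j on G[4,0]
R8: Y=0.001953+0.000j on G[0,1]
R9: Y=0.0004739+0.000j on G[0,2]
R10: Y=0.0003021+0.000j on G[2,1]
L1: Y=0.000-0.1640j on G[1,3]
R11: Y=0.02653+0.000j on G[3,0]
R12: Y=0.9009+0.000j on G[1,2]
I2: z[4]−=0.59, z[1]+=0.59
R13: Y=0.2755+0.000j on G[4,3]
I3: z[1]−=0.791, z[4]+=0.791
solve → V1=-0.4337-0.4339j, V2=-0.3058-0.3311j, V3=0.1738+0.03751j, V4=0.8966+0.03723j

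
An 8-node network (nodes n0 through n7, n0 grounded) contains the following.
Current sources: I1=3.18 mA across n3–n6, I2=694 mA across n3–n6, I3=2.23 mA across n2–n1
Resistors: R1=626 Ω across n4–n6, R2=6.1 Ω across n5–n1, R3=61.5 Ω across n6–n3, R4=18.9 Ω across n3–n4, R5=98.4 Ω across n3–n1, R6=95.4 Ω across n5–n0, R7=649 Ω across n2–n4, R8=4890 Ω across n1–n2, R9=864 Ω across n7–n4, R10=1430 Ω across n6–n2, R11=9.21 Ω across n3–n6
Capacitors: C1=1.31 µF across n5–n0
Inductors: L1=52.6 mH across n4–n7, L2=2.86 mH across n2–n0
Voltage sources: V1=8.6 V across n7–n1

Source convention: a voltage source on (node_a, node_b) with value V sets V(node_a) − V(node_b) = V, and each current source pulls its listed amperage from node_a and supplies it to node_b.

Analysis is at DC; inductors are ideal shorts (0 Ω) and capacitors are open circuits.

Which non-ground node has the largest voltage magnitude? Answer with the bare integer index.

6

MNA unknowns: 7 node voltages V₁..V_7 plus 3 source currents (L1, L2, V1)
I1: z[3]−=0.00318, z[6]+=0.00318
R1: Y=0.001597 on G[4,6]
I2: z[3]−=0.694, z[6]+=0.694
R2: Y=0.1639 on G[5,1]
R3: Y=0.01626 on G[6,3]
C1: Y=0.000 on G[5,0]
R4: Y=0.05291 on G[3,4]
R5: Y=0.01016 on G[3,1]
R6: Y=0.01048 on G[5,0]
R7: Y=0.001541 on G[2,4]
R8: Y=0.0002045 on G[1,2]
L1: row V4−V7=0, i_L1 at 4,7
R9: Y=0.001157 on G[7,4]
I3: z[2]−=0.00223, z[1]+=0.00223
R10: Y=0.0006993 on G[6,2]
R11: Y=0.1086 on G[3,6]
L2: row V2−V0=0, i_L2 at 2,0
V1: row V7−V1=8.6, i_V1 at 7,1
solve → V1=-1.605, V2=0.000, V3=5.390, V4=6.995, V5=-1.509, V6=10.86, V7=6.995
aux → i_L1=-0.08947, i_L2=0.01582, i_V1=-0.08947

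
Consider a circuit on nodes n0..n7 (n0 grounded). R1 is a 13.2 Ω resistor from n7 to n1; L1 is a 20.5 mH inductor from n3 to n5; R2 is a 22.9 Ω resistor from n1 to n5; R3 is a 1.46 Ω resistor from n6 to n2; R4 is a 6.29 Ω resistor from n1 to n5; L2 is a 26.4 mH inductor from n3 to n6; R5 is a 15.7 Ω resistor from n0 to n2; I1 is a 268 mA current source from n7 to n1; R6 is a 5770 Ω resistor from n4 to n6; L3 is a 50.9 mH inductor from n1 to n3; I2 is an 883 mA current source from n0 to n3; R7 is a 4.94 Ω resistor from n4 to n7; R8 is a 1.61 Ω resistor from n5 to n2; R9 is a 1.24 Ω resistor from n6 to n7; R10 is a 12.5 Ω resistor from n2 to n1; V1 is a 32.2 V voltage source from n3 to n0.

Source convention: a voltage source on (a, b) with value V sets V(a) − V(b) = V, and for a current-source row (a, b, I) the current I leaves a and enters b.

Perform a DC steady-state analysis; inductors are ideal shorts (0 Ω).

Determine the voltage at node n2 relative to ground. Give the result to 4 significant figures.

Apply KCL at each of the 7 non-ground nodes and solve the resulting linear system.
Node n1: branches {R1, R2, R4, I1, L3, R10} → V_1 = 32.20
Node n2: branches {R3, R5, R8, R10} → V_2 = 30.79
Node n3: branches {L1, L2, L3, I2, V1} → V_3 = 32.20
Node n4: branches {R6, R7} → V_4 = 31.90
Node n5: branches {L1, R2, R4, R8} → V_5 = 32.20
Node n6: branches {R3, L2, R6, R9} → V_6 = 32.20
Node n7: branches {R1, I1, R7, R9} → V_7 = 31.90
Source currents: i(L1)=0.8787, i(L2)=1.214, i(L3)=0.1318, i(V1)=-1.078

30.79 V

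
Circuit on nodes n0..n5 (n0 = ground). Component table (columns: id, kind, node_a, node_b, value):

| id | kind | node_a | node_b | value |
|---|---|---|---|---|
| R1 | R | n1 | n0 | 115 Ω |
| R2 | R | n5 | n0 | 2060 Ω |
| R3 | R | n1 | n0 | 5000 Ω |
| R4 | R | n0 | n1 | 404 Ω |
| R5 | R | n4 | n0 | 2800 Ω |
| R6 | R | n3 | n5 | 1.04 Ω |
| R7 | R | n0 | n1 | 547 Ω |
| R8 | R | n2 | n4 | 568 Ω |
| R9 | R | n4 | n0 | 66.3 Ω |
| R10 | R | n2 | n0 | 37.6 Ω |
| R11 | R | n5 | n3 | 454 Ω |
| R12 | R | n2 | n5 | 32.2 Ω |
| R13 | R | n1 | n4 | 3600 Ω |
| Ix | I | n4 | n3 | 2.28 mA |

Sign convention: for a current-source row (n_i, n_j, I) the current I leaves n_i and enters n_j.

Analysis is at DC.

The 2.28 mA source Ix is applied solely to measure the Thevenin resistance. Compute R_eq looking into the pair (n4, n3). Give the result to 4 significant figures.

Apply KCL at each of the 5 non-ground nodes and solve the resulting linear system.
Node n1: branches {R1, R3, R4, R7, R13} → V_1 = -0.002544
Node n2: branches {R8, R10, R12} → V_2 = 0.07032
Node n3: branches {R6, R11, Ix} → V_3 = 0.1439
Node n4: branches {R5, R8, R9, R13, Ix} → V_4 = -0.1234
Node n5: branches {R2, R6, R11, R12} → V_5 = 0.1415

R_eq = 117.2 Ω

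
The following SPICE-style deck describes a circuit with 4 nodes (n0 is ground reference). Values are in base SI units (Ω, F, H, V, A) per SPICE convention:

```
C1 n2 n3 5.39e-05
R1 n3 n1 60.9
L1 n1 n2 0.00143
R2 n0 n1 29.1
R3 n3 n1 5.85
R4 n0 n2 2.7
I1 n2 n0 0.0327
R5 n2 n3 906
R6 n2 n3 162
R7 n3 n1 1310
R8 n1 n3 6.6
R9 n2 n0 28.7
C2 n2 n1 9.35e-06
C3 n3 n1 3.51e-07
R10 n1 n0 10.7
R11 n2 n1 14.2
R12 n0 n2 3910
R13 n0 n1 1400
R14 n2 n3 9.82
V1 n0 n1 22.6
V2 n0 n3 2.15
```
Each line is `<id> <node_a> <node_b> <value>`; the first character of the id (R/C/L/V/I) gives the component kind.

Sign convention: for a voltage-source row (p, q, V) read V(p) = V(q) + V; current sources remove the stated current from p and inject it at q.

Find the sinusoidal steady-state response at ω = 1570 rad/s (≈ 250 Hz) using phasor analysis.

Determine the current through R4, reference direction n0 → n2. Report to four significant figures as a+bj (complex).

3.522-3.964j A

MNA unknowns: 3 node voltages V₁..V_3 plus 2 source currents (V1, V2)
C1: Y=0.000+0.08462j on G[2,3]
R1: Y=0.01642+0.000j on G[3,1]
L1: Y=0.000-0.4454j on G[1,2]
R2: Y=0.03436+0.000j on G[0,1]
R3: Y=0.1709+0.000j on G[3,1]
R4: Y=0.3704+0.000j on G[0,2]
I1: z[2]−=0.0327, z[0]+=0.0327
R5: Y=0.001104+0.000j on G[2,3]
R6: Y=0.006173+0.000j on G[2,3]
R7: Y=0.0007634+0.000j on G[3,1]
R8: Y=0.1515+0.000j on G[1,3]
R9: Y=0.03484+0.000j on G[2,0]
C2: Y=0.000+0.01468j on G[2,1]
C3: Y=0.000+0.0005511j on G[3,1]
R10: Y=0.09346+0.000j on G[1,0]
R11: Y=0.07042+0.000j on G[2,1]
R12: Y=0.0002558+0.000j on G[0,2]
R13: Y=0.0007143+0.000j on G[0,1]
R14: Y=0.1018+0.000j on G[2,3]
V1: row V0−V1=22.6, i_V1 at 0,1
V2: row V0−V3=2.15, i_V2 at 0,3
solve → V1=-22.60+0.000j, V2=-9.510+10.70j, V3=-2.150+0.000j
aux → i_V1=-15.38+4.873j, i_V2=8.654-0.5337j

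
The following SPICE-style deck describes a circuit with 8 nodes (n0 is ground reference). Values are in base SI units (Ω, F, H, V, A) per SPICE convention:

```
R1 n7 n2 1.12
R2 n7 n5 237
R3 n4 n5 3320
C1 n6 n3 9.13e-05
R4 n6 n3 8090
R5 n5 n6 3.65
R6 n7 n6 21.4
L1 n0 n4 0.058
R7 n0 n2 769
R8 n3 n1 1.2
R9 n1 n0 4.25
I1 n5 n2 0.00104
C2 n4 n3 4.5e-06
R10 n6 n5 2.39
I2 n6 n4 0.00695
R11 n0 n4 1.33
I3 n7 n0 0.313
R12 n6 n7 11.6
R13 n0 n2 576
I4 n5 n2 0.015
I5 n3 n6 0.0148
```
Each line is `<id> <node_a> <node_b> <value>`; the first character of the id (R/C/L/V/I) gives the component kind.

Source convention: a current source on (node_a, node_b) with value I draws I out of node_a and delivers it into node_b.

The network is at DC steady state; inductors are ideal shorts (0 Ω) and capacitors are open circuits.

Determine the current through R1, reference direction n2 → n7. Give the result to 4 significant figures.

0.2837 A

Apply KCL at each of the 7 non-ground nodes and solve the resulting linear system.
Node n1: branches {R8, R9} → V_1 = -0.1092
Node n2: branches {R1, R7, I1, R13, I4} → V_2 = -88.15
Node n3: branches {C1, R4, R8, C2, I5} → V_3 = -0.1400
Node n4: branches {R3, L1, C2, I2, R11} → V_4 = 0.000
Node n5: branches {R2, R3, R5, I1, R10, I4} → V_5 = -88.24
Node n6: branches {C1, R4, R5, R6, R10, I2, R12, I5} → V_6 = -88.26
Node n7: branches {R1, R2, R6, I3, R12} → V_7 = -88.47
Source currents: i(L1)=0.01963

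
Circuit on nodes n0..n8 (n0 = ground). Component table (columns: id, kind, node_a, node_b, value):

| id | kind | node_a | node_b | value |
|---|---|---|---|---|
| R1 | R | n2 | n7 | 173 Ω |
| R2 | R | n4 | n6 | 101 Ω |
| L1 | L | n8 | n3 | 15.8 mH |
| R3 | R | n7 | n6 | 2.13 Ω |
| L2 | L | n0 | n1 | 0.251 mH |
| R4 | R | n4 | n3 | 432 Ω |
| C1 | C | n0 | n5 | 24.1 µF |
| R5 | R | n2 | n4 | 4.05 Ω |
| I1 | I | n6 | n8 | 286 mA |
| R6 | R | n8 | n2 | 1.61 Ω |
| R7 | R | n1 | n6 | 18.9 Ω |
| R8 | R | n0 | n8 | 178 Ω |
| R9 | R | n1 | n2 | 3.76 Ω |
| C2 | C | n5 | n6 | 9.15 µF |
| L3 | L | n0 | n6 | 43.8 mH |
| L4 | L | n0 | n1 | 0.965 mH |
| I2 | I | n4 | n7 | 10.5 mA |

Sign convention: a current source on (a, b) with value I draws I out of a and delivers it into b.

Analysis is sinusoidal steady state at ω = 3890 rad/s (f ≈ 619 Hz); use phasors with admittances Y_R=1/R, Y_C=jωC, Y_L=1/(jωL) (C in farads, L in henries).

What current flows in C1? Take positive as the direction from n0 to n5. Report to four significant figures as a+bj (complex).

0.02792+0.09334j A

MNA unknowns: 8 node voltages V₁..V_8
R1: Y=0.005780+0.000j on G[2,7]
R2: Y=0.009901+0.000j on G[4,6]
L1: Y=0.000-0.01627j on G[8,3]
R3: Y=0.4695+0.000j on G[7,6]
L2: Y=0.000-1.024j on G[0,1]
R4: Y=0.002315+0.000j on G[4,3]
C1: Y=0.000+0.09375j on G[0,5]
R5: Y=0.2469+0.000j on G[2,4]
I1: z[6]−=0.286, z[8]+=0.286
R6: Y=0.6211+0.000j on G[8,2]
R7: Y=0.05291+0.000j on G[1,6]
R8: Y=0.005618+0.000j on G[0,8]
R9: Y=0.2660+0.000j on G[1,2]
C2: Y=0.000+0.03559j on G[5,6]
L3: Y=0.000-0.005869j on G[0,6]
L4: Y=0.000-0.2664j on G[0,1]
I2: z[4]−=0.0105, z[7]+=0.0105
solve → V1=-0.05557+0.01168j, V2=0.7098+0.06835j, V3=1.139-0.02164j, V4=0.5078+0.1063j, V5=-0.9957+0.2979j, V6=-3.618+1.082j, V7=-3.543+1.070j, V8=1.157+0.06821j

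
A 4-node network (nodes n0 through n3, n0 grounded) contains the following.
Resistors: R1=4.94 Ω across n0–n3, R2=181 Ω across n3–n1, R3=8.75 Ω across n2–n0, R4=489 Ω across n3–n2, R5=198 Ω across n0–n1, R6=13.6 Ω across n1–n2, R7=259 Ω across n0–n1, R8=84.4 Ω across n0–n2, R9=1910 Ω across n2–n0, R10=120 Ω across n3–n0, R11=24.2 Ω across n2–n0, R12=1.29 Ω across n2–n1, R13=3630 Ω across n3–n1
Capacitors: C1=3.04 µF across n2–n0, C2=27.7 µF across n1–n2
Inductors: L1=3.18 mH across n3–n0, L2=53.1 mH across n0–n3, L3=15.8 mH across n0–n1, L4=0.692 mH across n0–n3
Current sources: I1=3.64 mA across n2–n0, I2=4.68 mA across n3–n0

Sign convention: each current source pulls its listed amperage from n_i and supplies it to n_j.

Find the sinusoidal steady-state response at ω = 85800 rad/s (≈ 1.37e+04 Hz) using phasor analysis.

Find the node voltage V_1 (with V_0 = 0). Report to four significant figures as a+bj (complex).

Element admittances at ω=85800 rad/s:
  Y(R1) = 0.2024+0.000j S between n0,n3
  Y(C1) = 0.000+0.2608j S between n2,n0
  Y(R2) = 0.005525+0.000j S between n3,n1
  Y(L1) = 0.000-0.003665j S between n3,n0
  Y(R3) = 0.1143+0.000j S between n2,n0
  Y(R4) = 0.002045+0.000j S between n3,n2
  Y(R5) = 0.005051+0.000j S between n0,n1
  Y(L2) = 0.000-0.0002195j S between n0,n3
  Y(R6) = 0.07353+0.000j S between n1,n2
  Y(L3) = 0.000-0.0007377j S between n0,n1
  Y(R7) = 0.003861+0.000j S between n0,n1
  Y(R8) = 0.01185+0.000j S between n0,n2
  Y(R9) = 0.0005236+0.000j S between n2,n0
  Y(R10) = 0.008333+0.000j S between n3,n0
  Y(R11) = 0.04132+0.000j S between n2,n0
  I1: injects 0.00364 A into n0 (from n2)
  Y(R12) = 0.7752+0.000j S between n2,n1
  Y(C2) = 0.000+2.377j S between n1,n2
  Y(R13) = 0.0002755+0.000j S between n3,n1
  Y(L4) = 0.000-0.01684j S between n0,n3
  I2: injects 0.00468 A into n0 (from n3)
Assemble and solve the 3×3 MNA system:
  V(n1)=-0.007008+0.009697j  V(n2)=-0.006945+0.009707j  V(n3)=-0.02150-0.001690j

-0.007008+0.009697j V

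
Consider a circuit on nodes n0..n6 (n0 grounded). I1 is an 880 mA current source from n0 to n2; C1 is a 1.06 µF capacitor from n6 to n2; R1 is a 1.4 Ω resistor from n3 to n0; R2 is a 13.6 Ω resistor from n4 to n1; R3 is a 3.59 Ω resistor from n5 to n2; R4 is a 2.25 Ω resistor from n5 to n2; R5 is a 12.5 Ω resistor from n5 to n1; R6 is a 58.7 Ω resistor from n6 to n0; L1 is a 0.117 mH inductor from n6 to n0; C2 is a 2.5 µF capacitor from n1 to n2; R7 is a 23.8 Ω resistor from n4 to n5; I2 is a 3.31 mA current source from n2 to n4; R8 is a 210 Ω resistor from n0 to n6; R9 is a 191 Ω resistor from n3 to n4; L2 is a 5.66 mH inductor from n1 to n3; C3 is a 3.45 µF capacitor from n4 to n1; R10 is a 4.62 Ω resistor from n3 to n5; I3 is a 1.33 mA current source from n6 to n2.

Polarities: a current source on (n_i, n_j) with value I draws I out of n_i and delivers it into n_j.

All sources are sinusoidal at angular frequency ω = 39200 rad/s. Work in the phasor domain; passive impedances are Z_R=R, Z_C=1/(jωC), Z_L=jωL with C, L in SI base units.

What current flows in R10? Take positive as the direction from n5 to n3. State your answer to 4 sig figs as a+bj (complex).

MNA unknowns: 6 node voltages V₁..V_6
I1: z[0]−=0.88, z[2]+=0.88
C1: Y=0.000+0.04155j on G[6,2]
R1: Y=0.7143+0.000j on G[3,0]
R2: Y=0.07353+0.000j on G[4,1]
R3: Y=0.2786+0.000j on G[5,2]
R4: Y=0.4444+0.000j on G[5,2]
R5: Y=0.08000+0.000j on G[5,1]
R6: Y=0.01704+0.000j on G[6,0]
L1: Y=0.000-0.2180j on G[6,0]
C2: Y=0.000+0.09800j on G[1,2]
R7: Y=0.04202+0.000j on G[4,5]
I2: z[2]−=0.00331, z[4]+=0.00331
R8: Y=0.004762+0.000j on G[0,6]
R9: Y=0.005236+0.000j on G[3,4]
L2: Y=0.000-0.004507j on G[1,3]
C3: Y=0.000+0.1352j on G[4,1]
R10: Y=0.2165+0.000j on G[3,5]
I3: z[6]−=0.00133, z[2]+=0.00133
solve → V1=5.195-1.191j, V2=5.520-2.017j, V3=1.081-0.3923j, V4=4.980-1.053j, V5=4.569-1.585j, V6=-1.223+0.6184j

0.7550-0.2582j A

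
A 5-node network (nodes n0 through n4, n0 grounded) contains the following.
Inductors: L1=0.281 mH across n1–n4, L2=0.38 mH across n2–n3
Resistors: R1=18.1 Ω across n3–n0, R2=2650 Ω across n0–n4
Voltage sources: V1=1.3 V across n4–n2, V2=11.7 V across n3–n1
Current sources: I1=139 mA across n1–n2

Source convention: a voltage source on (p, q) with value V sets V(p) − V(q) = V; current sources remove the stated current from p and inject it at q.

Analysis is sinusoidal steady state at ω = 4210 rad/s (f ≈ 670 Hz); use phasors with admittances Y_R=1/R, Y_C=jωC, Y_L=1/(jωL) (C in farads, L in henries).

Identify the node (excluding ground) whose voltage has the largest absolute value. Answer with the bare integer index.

Element admittances at ω=4210 rad/s:
  Y(L1) = 0.000-0.8453j S between n1,n4
  Y(R1) = 0.05525+0.000j S between n3,n0
  Y(L2) = 0.000-0.6251j S between n2,n3
  Y(R2) = 0.0003774+0.000j S between n0,n4
  V1: constraint V(n4)−V(n2) = 1.3
  V2: constraint V(n3)−V(n1) = 11.7
  I1: injects 0.139 A into n2 (from n1)
Assemble and solve the 6×6 MNA system:
  V(n1)=-11.66-0.0006520j  V(n2)=-7.432+0.09546j  V(n3)=0.04188-0.0006520j  V(n4)=-6.132+0.09546j
  i(V1)=-0.07893+4.672j  i(V2)=0.05776+4.672j

1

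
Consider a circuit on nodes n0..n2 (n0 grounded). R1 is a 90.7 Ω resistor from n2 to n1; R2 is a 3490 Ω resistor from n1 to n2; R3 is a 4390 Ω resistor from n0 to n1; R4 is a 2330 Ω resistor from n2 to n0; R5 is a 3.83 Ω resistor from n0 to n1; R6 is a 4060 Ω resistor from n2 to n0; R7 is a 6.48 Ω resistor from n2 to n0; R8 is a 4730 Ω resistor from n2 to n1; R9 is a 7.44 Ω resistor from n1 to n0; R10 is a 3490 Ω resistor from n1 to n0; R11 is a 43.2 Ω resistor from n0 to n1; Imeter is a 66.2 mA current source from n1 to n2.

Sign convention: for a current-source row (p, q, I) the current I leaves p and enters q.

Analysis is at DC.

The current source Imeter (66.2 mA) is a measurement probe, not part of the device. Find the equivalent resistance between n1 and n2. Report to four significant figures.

Apply KCL at each of the 2 non-ground nodes and solve the resulting linear system.
Node n1: branches {R1, R2, R3, R5, R8, R9, R10, R11, Imeter} → V_1 = -0.1433
Node n2: branches {R1, R2, R4, R6, R7, R8, Imeter} → V_2 = 0.3876

R_eq = 8.021 Ω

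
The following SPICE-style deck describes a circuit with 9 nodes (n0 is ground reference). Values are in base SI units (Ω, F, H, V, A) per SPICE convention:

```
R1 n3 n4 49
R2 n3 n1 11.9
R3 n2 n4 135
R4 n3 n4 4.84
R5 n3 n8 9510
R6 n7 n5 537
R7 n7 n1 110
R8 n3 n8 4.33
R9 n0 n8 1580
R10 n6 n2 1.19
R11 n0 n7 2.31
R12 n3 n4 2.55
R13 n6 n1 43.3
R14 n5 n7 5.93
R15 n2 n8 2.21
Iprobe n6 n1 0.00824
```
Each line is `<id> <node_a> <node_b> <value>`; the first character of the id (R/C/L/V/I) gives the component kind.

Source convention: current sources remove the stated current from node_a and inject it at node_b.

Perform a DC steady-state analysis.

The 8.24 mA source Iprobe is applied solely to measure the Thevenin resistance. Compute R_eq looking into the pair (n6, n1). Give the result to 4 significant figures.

Element admittances at DC:
  Y(R1) = 0.02041 S between n3,n4
  Y(R2) = 0.08403 S between n3,n1
  Y(R3) = 0.007407 S between n2,n4
  Y(R4) = 0.2066 S between n3,n4
  Y(R5) = 0.0001052 S between n3,n8
  Y(R6) = 0.001862 S between n7,n5
  Y(R7) = 0.009091 S between n7,n1
  Y(R8) = 0.2309 S between n3,n8
  Y(R9) = 0.0006329 S between n0,n8
  Y(R10) = 0.8403 S between n6,n2
  Y(R11) = 0.4329 S between n0,n7
  Y(R12) = 0.3922 S between n3,n4
  Y(R13) = 0.02309 S between n6,n1
  Y(R14) = 0.1686 S between n5,n7
  Y(R15) = 0.4525 S between n2,n8
  Iprobe: injects 0.00824 A into n1 (from n6)
Assemble and solve the 8×8 MNA system:
  V(n1)=0.006018  V(n2)=-0.09671  V(n3)=-0.06130  V(n4)=-0.06172  V(n5)=0.0001238  V(n6)=-0.1035  V(n7)=0.0001238  V(n8)=-0.08466

R_eq = 13.29 Ω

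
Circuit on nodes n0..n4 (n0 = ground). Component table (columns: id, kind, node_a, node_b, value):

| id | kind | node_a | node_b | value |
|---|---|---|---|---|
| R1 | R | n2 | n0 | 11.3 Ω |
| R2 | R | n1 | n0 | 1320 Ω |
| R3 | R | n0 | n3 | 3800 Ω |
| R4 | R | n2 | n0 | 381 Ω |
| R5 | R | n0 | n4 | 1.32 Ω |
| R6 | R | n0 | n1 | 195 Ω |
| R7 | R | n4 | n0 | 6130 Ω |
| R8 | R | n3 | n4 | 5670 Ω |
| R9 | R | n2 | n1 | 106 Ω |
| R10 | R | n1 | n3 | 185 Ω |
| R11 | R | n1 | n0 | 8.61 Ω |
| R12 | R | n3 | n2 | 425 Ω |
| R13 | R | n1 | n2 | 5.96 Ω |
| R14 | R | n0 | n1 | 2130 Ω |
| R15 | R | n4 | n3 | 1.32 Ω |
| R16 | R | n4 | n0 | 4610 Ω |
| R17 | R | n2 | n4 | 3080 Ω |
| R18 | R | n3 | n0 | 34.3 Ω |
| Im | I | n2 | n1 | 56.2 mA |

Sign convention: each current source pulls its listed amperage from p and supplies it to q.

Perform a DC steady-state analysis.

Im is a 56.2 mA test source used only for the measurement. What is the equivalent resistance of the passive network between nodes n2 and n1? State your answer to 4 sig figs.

R_eq = 4.323 Ω

MNA unknowns: 4 node voltages V₁..V_4
R1: Y=0.08850 on G[2,0]
R2: Y=0.0007576 on G[1,0]
R3: Y=0.0002632 on G[0,3]
R4: Y=0.002625 on G[2,0]
R5: Y=0.7576 on G[0,4]
R6: Y=0.005128 on G[0,1]
R7: Y=0.0001631 on G[4,0]
R8: Y=0.0001764 on G[3,4]
R9: Y=0.009434 on G[2,1]
R10: Y=0.005405 on G[1,3]
R11: Y=0.1161 on G[1,0]
R12: Y=0.002353 on G[3,2]
R13: Y=0.1678 on G[1,2]
R14: Y=0.0004695 on G[0,1]
R15: Y=0.7576 on G[4,3]
R16: Y=0.0002169 on G[4,0]
R17: Y=0.0003247 on G[2,4]
R18: Y=0.02915 on G[3,0]
Im: z[2]−=0.0562, z[1]+=0.0562
solve → V1=0.1028, V2=-0.1401, V3=0.0004882, V4=0.0002140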